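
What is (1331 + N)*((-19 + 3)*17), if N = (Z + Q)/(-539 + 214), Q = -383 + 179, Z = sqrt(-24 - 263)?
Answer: -117715888/325 + 272*I*sqrt(287)/325 ≈ -3.622e+5 + 14.178*I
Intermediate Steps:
Z = I*sqrt(287) (Z = sqrt(-287) = I*sqrt(287) ≈ 16.941*I)
Q = -204
N = 204/325 - I*sqrt(287)/325 (N = (I*sqrt(287) - 204)/(-539 + 214) = (-204 + I*sqrt(287))/(-325) = (-204 + I*sqrt(287))*(-1/325) = 204/325 - I*sqrt(287)/325 ≈ 0.62769 - 0.052126*I)
(1331 + N)*((-19 + 3)*17) = (1331 + (204/325 - I*sqrt(287)/325))*((-19 + 3)*17) = (432779/325 - I*sqrt(287)/325)*(-16*17) = (432779/325 - I*sqrt(287)/325)*(-272) = -117715888/325 + 272*I*sqrt(287)/325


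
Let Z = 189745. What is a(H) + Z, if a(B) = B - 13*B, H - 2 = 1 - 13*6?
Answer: 190645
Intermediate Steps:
H = -75 (H = 2 + (1 - 13*6) = 2 + (1 - 78) = 2 - 77 = -75)
a(B) = -12*B
a(H) + Z = -12*(-75) + 189745 = 900 + 189745 = 190645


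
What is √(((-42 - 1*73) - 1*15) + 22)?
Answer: 6*I*√3 ≈ 10.392*I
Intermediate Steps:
√(((-42 - 1*73) - 1*15) + 22) = √(((-42 - 73) - 15) + 22) = √((-115 - 15) + 22) = √(-130 + 22) = √(-108) = 6*I*√3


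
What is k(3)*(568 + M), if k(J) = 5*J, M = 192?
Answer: 11400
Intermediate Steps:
k(3)*(568 + M) = (5*3)*(568 + 192) = 15*760 = 11400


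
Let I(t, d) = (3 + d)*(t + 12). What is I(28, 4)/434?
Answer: 20/31 ≈ 0.64516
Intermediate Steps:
I(t, d) = (3 + d)*(12 + t)
I(28, 4)/434 = (36 + 3*28 + 12*4 + 4*28)/434 = (36 + 84 + 48 + 112)*(1/434) = 280*(1/434) = 20/31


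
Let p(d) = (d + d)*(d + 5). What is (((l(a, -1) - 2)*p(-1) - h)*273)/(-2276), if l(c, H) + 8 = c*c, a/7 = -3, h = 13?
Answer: 944853/2276 ≈ 415.14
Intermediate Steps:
a = -21 (a = 7*(-3) = -21)
l(c, H) = -8 + c² (l(c, H) = -8 + c*c = -8 + c²)
p(d) = 2*d*(5 + d) (p(d) = (2*d)*(5 + d) = 2*d*(5 + d))
(((l(a, -1) - 2)*p(-1) - h)*273)/(-2276) = ((((-8 + (-21)²) - 2)*(2*(-1)*(5 - 1)) - 1*13)*273)/(-2276) = ((((-8 + 441) - 2)*(2*(-1)*4) - 13)*273)*(-1/2276) = (((433 - 2)*(-8) - 13)*273)*(-1/2276) = ((431*(-8) - 13)*273)*(-1/2276) = ((-3448 - 13)*273)*(-1/2276) = -3461*273*(-1/2276) = -944853*(-1/2276) = 944853/2276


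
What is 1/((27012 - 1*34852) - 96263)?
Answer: -1/104103 ≈ -9.6059e-6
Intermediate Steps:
1/((27012 - 1*34852) - 96263) = 1/((27012 - 34852) - 96263) = 1/(-7840 - 96263) = 1/(-104103) = -1/104103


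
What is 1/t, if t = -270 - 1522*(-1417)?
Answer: 1/2156404 ≈ 4.6373e-7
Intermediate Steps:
t = 2156404 (t = -270 + 2156674 = 2156404)
1/t = 1/2156404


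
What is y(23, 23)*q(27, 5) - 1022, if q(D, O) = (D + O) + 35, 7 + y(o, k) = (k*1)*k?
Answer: 33952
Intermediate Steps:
y(o, k) = -7 + k**2 (y(o, k) = -7 + (k*1)*k = -7 + k*k = -7 + k**2)
q(D, O) = 35 + D + O
y(23, 23)*q(27, 5) - 1022 = (-7 + 23**2)*(35 + 27 + 5) - 1022 = (-7 + 529)*67 - 1022 = 522*67 - 1022 = 34974 - 1022 = 33952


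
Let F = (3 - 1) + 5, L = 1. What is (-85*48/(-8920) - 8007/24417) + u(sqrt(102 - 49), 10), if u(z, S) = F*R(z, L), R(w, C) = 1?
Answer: 12939970/1814997 ≈ 7.1295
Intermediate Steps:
F = 7 (F = 2 + 5 = 7)
u(z, S) = 7 (u(z, S) = 7*1 = 7)
(-85*48/(-8920) - 8007/24417) + u(sqrt(102 - 49), 10) = (-85*48/(-8920) - 8007/24417) + 7 = (-4080*(-1/8920) - 8007*1/24417) + 7 = (102/223 - 2669/8139) + 7 = 234991/1814997 + 7 = 12939970/1814997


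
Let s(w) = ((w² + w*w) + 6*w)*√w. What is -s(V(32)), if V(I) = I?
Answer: -8960*√2 ≈ -12671.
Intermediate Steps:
s(w) = √w*(2*w² + 6*w) (s(w) = ((w² + w²) + 6*w)*√w = (2*w² + 6*w)*√w = √w*(2*w² + 6*w))
-s(V(32)) = -2*32^(3/2)*(3 + 32) = -2*128*√2*35 = -8960*√2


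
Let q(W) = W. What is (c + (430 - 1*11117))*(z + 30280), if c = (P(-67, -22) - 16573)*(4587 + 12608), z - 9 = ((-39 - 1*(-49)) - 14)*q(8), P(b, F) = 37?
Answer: -8603493442199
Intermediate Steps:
z = -23 (z = 9 + ((-39 - 1*(-49)) - 14)*8 = 9 + ((-39 + 49) - 14)*8 = 9 + (10 - 14)*8 = 9 - 4*8 = 9 - 32 = -23)
c = -284336520 (c = (37 - 16573)*(4587 + 12608) = -16536*17195 = -284336520)
(c + (430 - 1*11117))*(z + 30280) = (-284336520 + (430 - 1*11117))*(-23 + 30280) = (-284336520 + (430 - 11117))*30257 = (-284336520 - 10687)*30257 = -284347207*30257 = -8603493442199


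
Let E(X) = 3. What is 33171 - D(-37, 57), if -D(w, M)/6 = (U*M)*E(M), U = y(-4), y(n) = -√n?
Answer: 33171 - 2052*I ≈ 33171.0 - 2052.0*I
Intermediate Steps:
U = -2*I (U = -√(-4) = -2*I ≈ -2.0*I)
D(w, M) = 36*I*M (D(w, M) = -6*(-2*I)*M*3 = -6*(-2*I*M)*3 = -(-36)*I*M = 36*I*M)
33171 - D(-37, 57) = 33171 - 36*I*57 = 33171 - 2052*I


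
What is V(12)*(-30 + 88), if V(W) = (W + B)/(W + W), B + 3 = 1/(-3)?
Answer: 377/18 ≈ 20.944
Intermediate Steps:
B = -10/3 (B = -3 + 1/(-3) = -3 - ⅓ = -10/3 ≈ -3.3333)
V(W) = (-10/3 + W)/(2*W) (V(W) = (W - 10/3)/(W + W) = (-10/3 + W)/((2*W)) = (-10/3 + W)*(1/(2*W)) = (-10/3 + W)/(2*W))
V(12)*(-30 + 88) = ((⅙)*(-10 + 3*12)/12)*(-30 + 88) = ((⅙)*(1/12)*(-10 + 36))*58 = ((⅙)*(1/12)*26)*58 = (13/36)*58 = 377/18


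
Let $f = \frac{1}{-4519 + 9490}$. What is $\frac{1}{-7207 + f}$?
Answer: $- \frac{4971}{35825996} \approx -0.00013875$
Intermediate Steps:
$f = \frac{1}{4971} \approx 0.00020117$
$\frac{1}{-7207 + f} = \frac{1}{-7207 + \frac{1}{4971}} = \frac{1}{- \frac{35825996}{4971}} = - \frac{4971}{35825996}$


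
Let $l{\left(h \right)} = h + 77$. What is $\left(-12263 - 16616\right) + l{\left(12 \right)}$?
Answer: $-28790$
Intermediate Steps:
$l{\left(h \right)} = 77 + h$
$\left(-12263 - 16616\right) + l{\left(12 \right)} = \left(-12263 - 16616\right) + \left(77 + 12\right) = -28879 + 89 = -28790$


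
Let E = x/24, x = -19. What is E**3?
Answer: -6859/13824 ≈ -0.49617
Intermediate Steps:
E = -19/24 ≈ -0.79167
E**3 = (-19/24)**3 = -6859/13824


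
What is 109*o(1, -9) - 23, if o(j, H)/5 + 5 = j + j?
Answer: -1658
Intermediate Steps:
o(j, H) = -25 + 10*j (o(j, H) = -25 + 5*(j + j) = -25 + 5*(2*j) = -25 + 10*j)
109*o(1, -9) - 23 = 109*(-25 + 10*1) - 23 = 109*(-25 + 10) - 23 = 109*(-15) - 23 = -1635 - 23 = -1658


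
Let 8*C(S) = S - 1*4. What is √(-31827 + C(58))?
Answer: I*√127281/2 ≈ 178.38*I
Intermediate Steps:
C(S) = -½ + S/8 (C(S) = (S - 1*4)/8 = (S - 4)/8 = (-4 + S)/8 = -½ + S/8)
√(-31827 + C(58)) = √(-31827 + (-½ + (⅛)*58)) = √(-31827 + (-½ + 29/4)) = √(-31827 + 27/4) = √(-127281/4) = I*√127281/2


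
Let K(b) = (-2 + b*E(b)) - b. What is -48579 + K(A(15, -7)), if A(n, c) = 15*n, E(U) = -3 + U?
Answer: 1144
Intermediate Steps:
K(b) = -2 - b + b*(-3 + b) (K(b) = (-2 + b*(-3 + b)) - b = -2 - b + b*(-3 + b))
-48579 + K(A(15, -7)) = -48579 + (-2 - 15*15 + (15*15)*(-3 + 15*15)) = -48579 + (-2 - 1*225 + 225*(-3 + 225)) = -48579 + (-2 - 225 + 225*222) = -48579 + (-2 - 225 + 49950) = -48579 + 49723 = 1144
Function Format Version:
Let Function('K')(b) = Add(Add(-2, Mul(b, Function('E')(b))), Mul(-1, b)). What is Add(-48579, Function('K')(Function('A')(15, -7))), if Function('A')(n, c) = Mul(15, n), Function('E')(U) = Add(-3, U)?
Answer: 1144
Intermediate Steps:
Function('K')(b) = Add(-2, Mul(-1, b), Mul(b, Add(-3, b))) (Function('K')(b) = Add(Add(-2, Mul(b, Add(-3, b))), Mul(-1, b)) = Add(-2, Mul(-1, b), Mul(b, Add(-3, b))))
Add(-48579, Function('K')(Function('A')(15, -7))) = Add(-48579, Add(-2, Mul(-1, Mul(15, 15)), Mul(Mul(15, 15), Add(-3, Mul(15, 15))))) = Add(-48579, Add(-2, Mul(-1, 225), Mul(225, Add(-3, 225)))) = Add(-48579, Add(-2, -225, Mul(225, 222))) = Add(-48579, Add(-2, -225, 49950)) = Add(-48579, 49723) = 1144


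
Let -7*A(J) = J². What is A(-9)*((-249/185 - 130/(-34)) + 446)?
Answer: -114247422/22015 ≈ -5189.5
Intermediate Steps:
A(J) = -J²/7
A(-9)*((-249/185 - 130/(-34)) + 446) = (-⅐*(-9)²)*((-249/185 - 130/(-34)) + 446) = (-⅐*81)*((-249*1/185 - 130*(-1/34)) + 446) = -81*((-249/185 + 65/17) + 446)/7 = -81*(7792/3145 + 446)/7 = -81/7*1410462/3145 = -114247422/22015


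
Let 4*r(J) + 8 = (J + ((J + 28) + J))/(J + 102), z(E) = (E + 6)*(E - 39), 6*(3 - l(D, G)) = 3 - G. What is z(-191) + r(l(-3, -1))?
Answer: 53270201/1252 ≈ 42548.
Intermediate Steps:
l(D, G) = 5/2 + G/6 (l(D, G) = 3 - (3 - G)/6 = 3 + (-½ + G/6) = 5/2 + G/6)
z(E) = (-39 + E)*(6 + E) (z(E) = (6 + E)*(-39 + E) = (-39 + E)*(6 + E))
r(J) = -2 + (28 + 3*J)/(4*(102 + J)) (r(J) = -2 + ((J + ((J + 28) + J))/(J + 102))/4 = -2 + ((J + ((28 + J) + J))/(102 + J))/4 = -2 + ((J + (28 + 2*J))/(102 + J))/4 = -2 + ((28 + 3*J)/(102 + J))/4 = -2 + (28 + 3*J)/(4*(102 + J)))
z(-191) + r(l(-3, -1)) = (-234 + (-191)² - 33*(-191)) + (-788 - 5*(5/2 + (⅙)*(-1)))/(4*(102 + (5/2 + (⅙)*(-1)))) = (-234 + 36481 + 6303) + (-788 - 5*(5/2 - ⅙))/(4*(102 + (5/2 - ⅙))) = 42550 + (-788 - 5*7/3)/(4*(102 + 7/3)) = 42550 + (-788 - 35/3)/(4*(313/3)) = 42550 + (¼)*(3/313)*(-2399/3) = 42550 - 2399/1252 = 53270201/1252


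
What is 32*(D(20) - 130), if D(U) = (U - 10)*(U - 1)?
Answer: 1920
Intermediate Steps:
D(U) = (-1 + U)*(-10 + U) (D(U) = (-10 + U)*(-1 + U) = (-1 + U)*(-10 + U))
32*(D(20) - 130) = 32*((10 + 20**2 - 11*20) - 130) = 32*((10 + 400 - 220) - 130) = 32*(190 - 130) = 32*60 = 1920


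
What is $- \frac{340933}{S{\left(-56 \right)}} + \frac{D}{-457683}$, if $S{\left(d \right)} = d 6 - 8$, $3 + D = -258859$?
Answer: $\frac{156128286767}{157442952} \approx 991.65$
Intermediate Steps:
$D = -258862$ ($D = -3 - 258859 = -258862$)
$S{\left(d \right)} = -8 + 6 d$ ($S{\left(d \right)} = 6 d - 8 = -8 + 6 d$)
$- \frac{340933}{S{\left(-56 \right)}} + \frac{D}{-457683} = - \frac{340933}{-8 + 6 \left(-56\right)} - \frac{258862}{-457683} = - \frac{340933}{-8 - 336} - - \frac{258862}{457683} = - \frac{340933}{-344} + \frac{258862}{457683} = \left(-340933\right) \left(- \frac{1}{344}\right) + \frac{258862}{457683} = \frac{340933}{344} + \frac{258862}{457683} = \frac{156128286767}{157442952}$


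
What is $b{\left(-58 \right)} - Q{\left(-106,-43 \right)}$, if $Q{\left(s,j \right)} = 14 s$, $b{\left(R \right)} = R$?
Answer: $1426$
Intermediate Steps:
$b{\left(-58 \right)} - Q{\left(-106,-43 \right)} = -58 - 14 \left(-106\right) = -58 - -1484 = -58 + 1484 = 1426$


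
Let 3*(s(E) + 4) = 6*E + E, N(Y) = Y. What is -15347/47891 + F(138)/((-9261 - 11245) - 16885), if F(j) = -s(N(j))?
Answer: -558610339/1790692381 ≈ -0.31195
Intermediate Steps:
s(E) = -4 + 7*E/3 (s(E) = -4 + (6*E + E)/3 = -4 + (7*E)/3 = -4 + 7*E/3)
F(j) = 4 - 7*j/3 (F(j) = -(-4 + 7*j/3) = 4 - 7*j/3)
-15347/47891 + F(138)/((-9261 - 11245) - 16885) = -15347/47891 + (4 - 7/3*138)/((-9261 - 11245) - 16885) = -15347*1/47891 + (4 - 322)/(-20506 - 16885) = -15347/47891 - 318/(-37391) = -15347/47891 - 318*(-1/37391) = -15347/47891 + 318/37391 = -558610339/1790692381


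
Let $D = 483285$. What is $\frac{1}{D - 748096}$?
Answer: $- \frac{1}{264811} \approx -3.7763 \cdot 10^{-6}$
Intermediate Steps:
$\frac{1}{D - 748096} = \frac{1}{483285 - 748096} = \frac{1}{-264811} = - \frac{1}{264811}$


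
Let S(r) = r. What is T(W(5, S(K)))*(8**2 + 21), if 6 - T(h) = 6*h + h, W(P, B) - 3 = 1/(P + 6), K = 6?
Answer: -14620/11 ≈ -1329.1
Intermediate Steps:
W(P, B) = 3 + 1/(6 + P) (W(P, B) = 3 + 1/(P + 6) = 3 + 1/(6 + P))
T(h) = 6 - 7*h (T(h) = 6 - (6*h + h) = 6 - 7*h)
T(W(5, S(K)))*(8**2 + 21) = (6 - 7*(19 + 3*5)/(6 + 5))*(8**2 + 21) = (6 - 7*(19 + 15)/11)*(64 + 21) = (6 - 7*34/11)*85 = (6 - 238/11)*85 = -172/11*85 = -14620/11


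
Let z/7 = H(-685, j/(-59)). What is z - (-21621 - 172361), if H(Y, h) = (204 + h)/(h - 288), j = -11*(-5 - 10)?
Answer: 158479337/817 ≈ 1.9398e+5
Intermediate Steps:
j = 165 (j = -11*(-15) = 165)
H(Y, h) = (204 + h)/(-288 + h)
z = -3957/817 (z = 7*((204 + 165/(-59))/(-288 + 165/(-59))) = 7*((204 + 165*(-1/59))/(-288 + 165*(-1/59))) = 7*((204 - 165/59)/(-288 - 165/59)) = 7*((11871/59)/(-17157/59)) = 7*(-59/17157*11871/59) = 7*(-3957/5719) = -3957/817 ≈ -4.8433)
z - (-21621 - 172361) = -3957/817 - (-21621 - 172361) = -3957/817 - 1*(-193982) = -3957/817 + 193982 = 158479337/817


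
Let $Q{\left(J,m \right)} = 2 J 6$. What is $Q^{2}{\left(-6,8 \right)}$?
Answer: $5184$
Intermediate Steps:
$Q{\left(J,m \right)} = 12 J$
$Q^{2}{\left(-6,8 \right)} = \left(12 \left(-6\right)\right)^{2} = \left(-72\right)^{2} = 5184$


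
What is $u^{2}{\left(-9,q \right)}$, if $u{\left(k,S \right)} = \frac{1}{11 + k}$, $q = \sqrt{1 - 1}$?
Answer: $\frac{1}{4} \approx 0.25$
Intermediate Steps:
$q = 0$ ($q = \sqrt{0} = 0$)
$u^{2}{\left(-9,q \right)} = \left(\frac{1}{11 - 9}\right)^{2} = \left(\frac{1}{2}\right)^{2} = \frac{1}{4}$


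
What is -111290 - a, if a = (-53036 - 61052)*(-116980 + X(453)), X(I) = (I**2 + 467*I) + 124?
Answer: 34215336262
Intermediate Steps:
X(I) = 124 + I**2 + 467*I
a = -34215447552 (a = (-53036 - 61052)*(-116980 + (124 + 453**2 + 467*453)) = -114088*(-116980 + (124 + 205209 + 211551)) = -114088*(-116980 + 416884) = -114088*299904 = -34215447552)
-111290 - a = -111290 - 1*(-34215447552) = -111290 + 34215447552 = 34215336262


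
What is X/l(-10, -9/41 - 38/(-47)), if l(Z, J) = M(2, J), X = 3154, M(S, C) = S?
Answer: 1577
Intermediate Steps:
l(Z, J) = 2
X/l(-10, -9/41 - 38/(-47)) = 3154/2 = 3154*(1/2) = 1577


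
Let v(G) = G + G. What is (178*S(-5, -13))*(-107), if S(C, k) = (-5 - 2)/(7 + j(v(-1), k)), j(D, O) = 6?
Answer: 133322/13 ≈ 10256.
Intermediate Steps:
v(G) = 2*G
S(C, k) = -7/13 (S(C, k) = (-5 - 2)/(7 + 6) = -7/13)
(178*S(-5, -13))*(-107) = (178*(-7/13))*(-107) = -1246/13*(-107) = 133322/13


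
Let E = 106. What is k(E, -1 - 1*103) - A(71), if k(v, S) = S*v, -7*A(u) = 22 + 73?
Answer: -77073/7 ≈ -11010.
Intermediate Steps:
A(u) = -95/7 (A(u) = -(22 + 73)/7 = -⅐*95 = -95/7)
k(E, -1 - 1*103) - A(71) = (-1 - 1*103)*106 - 1*(-95/7) = (-1 - 103)*106 + 95/7 = -104*106 + 95/7 = -11024 + 95/7 = -77073/7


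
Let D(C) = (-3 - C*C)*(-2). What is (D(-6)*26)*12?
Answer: 24336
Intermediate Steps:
D(C) = 6 + 2*C² (D(C) = (-3 - C²)*(-2) = 6 + 2*C²)
(D(-6)*26)*12 = ((6 + 2*(-6)²)*26)*12 = ((6 + 2*36)*26)*12 = ((6 + 72)*26)*12 = (78*26)*12 = 2028*12 = 24336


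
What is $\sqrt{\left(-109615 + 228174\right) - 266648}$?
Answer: $i \sqrt{148089} \approx 384.82 i$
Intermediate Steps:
$\sqrt{\left(-109615 + 228174\right) - 266648} = \sqrt{118559 - 266648} = \sqrt{-148089} = i \sqrt{148089}$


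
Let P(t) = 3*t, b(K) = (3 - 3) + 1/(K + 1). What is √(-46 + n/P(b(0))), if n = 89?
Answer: 7*I*√3/3 ≈ 4.0415*I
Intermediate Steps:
b(K) = 1/(1 + K) (b(K) = 0 + 1/(1 + K) = 1/(1 + K))
√(-46 + n/P(b(0))) = √(-46 + 89/((3/(1 + 0)))) = √(-46 + 89/((3/1))) = √(-46 + 89/((3*1))) = √(-46 + 89/3) = √(-49/3) = 7*I*√3/3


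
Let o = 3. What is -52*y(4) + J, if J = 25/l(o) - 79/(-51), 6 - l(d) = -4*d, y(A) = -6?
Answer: 96371/306 ≈ 314.94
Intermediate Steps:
l(d) = 6 + 4*d (l(d) = 6 - (-4)*d = 6 + 4*d)
J = 899/306 (J = 25/(6 + 4*3) - 79/(-51) = 25/(6 + 12) - 79*(-1/51) = 25/18 + 79/51 = 899/306 ≈ 2.9379)
-52*y(4) + J = -52*(-6) + 899/306 = 312 + 899/306 = 96371/306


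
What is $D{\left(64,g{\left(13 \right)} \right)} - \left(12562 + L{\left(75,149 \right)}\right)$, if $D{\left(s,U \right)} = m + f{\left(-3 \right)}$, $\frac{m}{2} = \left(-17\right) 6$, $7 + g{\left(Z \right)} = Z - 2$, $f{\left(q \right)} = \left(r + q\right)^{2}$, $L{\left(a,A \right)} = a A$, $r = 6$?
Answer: $-23932$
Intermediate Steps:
$L{\left(a,A \right)} = A a$
$f{\left(q \right)} = \left(6 + q\right)^{2}$
$g{\left(Z \right)} = -9 + Z$ ($g{\left(Z \right)} = -7 + \left(Z - 2\right) = -7 + \left(-2 + Z\right) = -9 + Z$)
$m = -204$ ($m = 2 \left(\left(-17\right) 6\right) = 2 \left(-102\right) = -204$)
$D{\left(s,U \right)} = -195$ ($D{\left(s,U \right)} = -204 + \left(6 - 3\right)^{2} = -204 + 3^{2} = -204 + 9 = -195$)
$D{\left(64,g{\left(13 \right)} \right)} - \left(12562 + L{\left(75,149 \right)}\right) = -195 - \left(12562 + 149 \cdot 75\right) = -195 - 23737 = -23932$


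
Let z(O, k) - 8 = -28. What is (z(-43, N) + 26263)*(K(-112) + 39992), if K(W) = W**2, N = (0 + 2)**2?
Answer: 1378702248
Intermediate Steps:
N = 4 (N = 2**2 = 4)
z(O, k) = -20 (z(O, k) = 8 - 28 = -20)
(z(-43, N) + 26263)*(K(-112) + 39992) = (-20 + 26263)*((-112)**2 + 39992) = 26243*(12544 + 39992) = 26243*52536 = 1378702248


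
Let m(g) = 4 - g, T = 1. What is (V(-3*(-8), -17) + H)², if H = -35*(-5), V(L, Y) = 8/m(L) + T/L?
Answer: 439195849/14400 ≈ 30500.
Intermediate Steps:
V(L, Y) = 1/L + 8/(4 - L) (V(L, Y) = 8/(4 - L) + 1/L = 1/L + 8/(4 - L))
H = 175
(V(-3*(-8), -17) + H)² = ((-4 - (-21)*(-8))/(((-3*(-8)))*(-4 - 3*(-8))) + 175)² = ((-4 - 7*24)/(24*(-4 + 24)) + 175)² = ((1/24)*(-4 - 168)/20 + 175)² = ((1/24)*(1/20)*(-172) + 175)² = (-43/120 + 175)² = (20957/120)² = 439195849/14400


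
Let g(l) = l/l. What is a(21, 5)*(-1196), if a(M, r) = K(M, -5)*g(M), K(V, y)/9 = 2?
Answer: -21528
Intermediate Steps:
K(V, y) = 18 (K(V, y) = 9*2 = 18)
g(l) = 1
a(M, r) = 18 (a(M, r) = 18*1 = 18)
a(21, 5)*(-1196) = 18*(-1196) = -21528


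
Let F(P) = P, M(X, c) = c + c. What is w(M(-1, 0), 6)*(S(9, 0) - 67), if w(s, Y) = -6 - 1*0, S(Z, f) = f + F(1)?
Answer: 396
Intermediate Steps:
M(X, c) = 2*c
S(Z, f) = 1 + f (S(Z, f) = f + 1 = 1 + f)
w(s, Y) = -6 (w(s, Y) = -6 + 0 = -6)
w(M(-1, 0), 6)*(S(9, 0) - 67) = -6*((1 + 0) - 67) = -6*(1 - 67) = -6*(-66) = 396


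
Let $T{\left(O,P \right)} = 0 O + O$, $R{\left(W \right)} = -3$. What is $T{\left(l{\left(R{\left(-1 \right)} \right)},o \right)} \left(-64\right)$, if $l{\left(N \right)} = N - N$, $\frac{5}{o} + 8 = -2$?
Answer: $0$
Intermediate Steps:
$o = - \frac{1}{2}$ ($o = \frac{5}{-8 - 2} = \frac{5}{-10} = 5 \left(- \frac{1}{10}\right) = - \frac{1}{2} \approx -0.5$)
$l{\left(N \right)} = 0$
$T{\left(O,P \right)} = O$ ($T{\left(O,P \right)} = 0 + O = O$)
$T{\left(l{\left(R{\left(-1 \right)} \right)},o \right)} \left(-64\right) = 0 \left(-64\right) = 0$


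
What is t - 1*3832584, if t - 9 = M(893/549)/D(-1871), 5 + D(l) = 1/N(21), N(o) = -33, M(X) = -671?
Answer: -636185307/166 ≈ -3.8324e+6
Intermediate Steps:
D(l) = -166/33 (D(l) = -5 + 1/(-33) = -5 - 1/33 = -166/33)
t = 23637/166 (t = 9 - 671/(-166/33) = 9 - 671*(-33/166) = 9 + 22143/166 = 23637/166 ≈ 142.39)
t - 1*3832584 = 23637/166 - 1*3832584 = 23637/166 - 3832584 = -636185307/166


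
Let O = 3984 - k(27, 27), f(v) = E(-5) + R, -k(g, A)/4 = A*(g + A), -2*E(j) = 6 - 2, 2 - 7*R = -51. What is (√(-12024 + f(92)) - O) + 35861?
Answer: 26045 + I*√588903/7 ≈ 26045.0 + 109.63*I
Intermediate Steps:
R = 53/7 (R = 2/7 - ⅐*(-51) = 2/7 + 51/7 = 53/7 ≈ 7.5714)
E(j) = -2 (E(j) = -(6 - 2)/2 = -½*4 = -2)
k(g, A) = -4*A*(A + g) (k(g, A) = -4*A*(g + A) = -4*A*(A + g))
f(v) = 39/7 (f(v) = -2 + 53/7 = 39/7)
O = 9816 (O = 3984 - (-4)*27*(27 + 27) = 3984 - (-4)*27*54 = 3984 - 1*(-5832) = 3984 + 5832 = 9816)
(√(-12024 + f(92)) - O) + 35861 = (√(-12024 + 39/7) - 1*9816) + 35861 = (√(-84129/7) - 9816) + 35861 = (I*√588903/7 - 9816) + 35861 = (-9816 + I*√588903/7) + 35861 = 26045 + I*√588903/7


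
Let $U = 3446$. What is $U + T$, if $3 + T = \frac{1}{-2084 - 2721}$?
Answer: $\frac{16543614}{4805} \approx 3443.0$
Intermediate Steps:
$T = - \frac{14416}{4805}$ ($T = -3 + \frac{1}{-2084 - 2721} = -3 + \frac{1}{-4805} = -3 - \frac{1}{4805} = - \frac{14416}{4805} \approx -3.0002$)
$U + T = 3446 - \frac{14416}{4805} = \frac{16543614}{4805}$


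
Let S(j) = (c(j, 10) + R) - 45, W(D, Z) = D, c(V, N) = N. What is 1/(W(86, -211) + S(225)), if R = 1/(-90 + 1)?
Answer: 89/4538 ≈ 0.019612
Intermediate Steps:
R = -1/89 (R = 1/(-89) = -1/89 ≈ -0.011236)
S(j) = -3116/89 (S(j) = (10 - 1/89) - 45 = 889/89 - 45 = -3116/89)
1/(W(86, -211) + S(225)) = 1/(86 - 3116/89) = 1/(4538/89) = 89/4538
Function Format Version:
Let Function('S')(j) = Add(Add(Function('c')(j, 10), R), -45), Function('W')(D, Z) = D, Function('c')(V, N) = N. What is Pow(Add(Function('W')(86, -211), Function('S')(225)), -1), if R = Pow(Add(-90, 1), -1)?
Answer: Rational(89, 4538) ≈ 0.019612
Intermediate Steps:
R = Rational(-1, 89) (R = Pow(-89, -1) = Rational(-1, 89) ≈ -0.011236)
Function('S')(j) = Rational(-3116, 89) (Function('S')(j) = Add(Add(10, Rational(-1, 89)), -45) = Add(Rational(889, 89), -45) = Rational(-3116, 89))
Pow(Add(Function('W')(86, -211), Function('S')(225)), -1) = Pow(Add(86, Rational(-3116, 89)), -1) = Pow(Rational(4538, 89), -1) = Rational(89, 4538)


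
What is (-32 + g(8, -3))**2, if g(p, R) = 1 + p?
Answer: 529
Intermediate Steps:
(-32 + g(8, -3))**2 = (-32 + (1 + 8))**2 = (-32 + 9)**2 = (-23)**2 = 529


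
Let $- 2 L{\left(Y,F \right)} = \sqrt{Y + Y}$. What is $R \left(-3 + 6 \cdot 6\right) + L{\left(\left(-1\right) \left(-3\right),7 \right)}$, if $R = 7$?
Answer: $231 - \frac{\sqrt{6}}{2} \approx 229.78$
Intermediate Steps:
$L{\left(Y,F \right)} = - \frac{\sqrt{2} \sqrt{Y}}{2}$ ($L{\left(Y,F \right)} = - \frac{\sqrt{Y + Y}}{2} = - \frac{\sqrt{2 Y}}{2} = - \frac{\sqrt{2} \sqrt{Y}}{2}$)
$R \left(-3 + 6 \cdot 6\right) + L{\left(\left(-1\right) \left(-3\right),7 \right)} = 7 \left(-3 + 6 \cdot 6\right) - \frac{\sqrt{2} \sqrt{\left(-1\right) \left(-3\right)}}{2} = 7 \left(-3 + 36\right) - \frac{\sqrt{2} \sqrt{3}}{2} = 7 \cdot 33 - \frac{\sqrt{6}}{2} = 231 - \frac{\sqrt{6}}{2}$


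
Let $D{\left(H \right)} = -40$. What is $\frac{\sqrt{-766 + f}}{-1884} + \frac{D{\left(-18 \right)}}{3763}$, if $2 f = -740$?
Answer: $- \frac{40}{3763} - \frac{i \sqrt{71}}{471} \approx -0.01063 - 0.01789 i$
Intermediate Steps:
$f = -370$ ($f = \frac{1}{2} \left(-740\right) = -370$)
$\frac{\sqrt{-766 + f}}{-1884} + \frac{D{\left(-18 \right)}}{3763} = \frac{\sqrt{-766 - 370}}{-1884} - \frac{40}{3763} = \sqrt{-1136} \left(- \frac{1}{1884}\right) - \frac{40}{3763} = 4 i \sqrt{71} \left(- \frac{1}{1884}\right) - \frac{40}{3763} = - \frac{i \sqrt{71}}{471} - \frac{40}{3763} = - \frac{40}{3763} - \frac{i \sqrt{71}}{471}$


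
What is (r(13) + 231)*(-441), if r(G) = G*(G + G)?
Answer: -250929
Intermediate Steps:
r(G) = 2*G**2 (r(G) = G*(2*G) = 2*G**2)
(r(13) + 231)*(-441) = (2*13**2 + 231)*(-441) = (2*169 + 231)*(-441) = (338 + 231)*(-441) = 569*(-441) = -250929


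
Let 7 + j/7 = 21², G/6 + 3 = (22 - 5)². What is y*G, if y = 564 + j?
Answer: 6181032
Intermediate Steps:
G = 1716 (G = -18 + 6*(22 - 5)² = -18 + 6*17² = -18 + 6*289 = -18 + 1734 = 1716)
j = 3038 (j = -49 + 7*21² = -49 + 7*441 = -49 + 3087 = 3038)
y = 3602 (y = 564 + 3038 = 3602)
y*G = 3602*1716 = 6181032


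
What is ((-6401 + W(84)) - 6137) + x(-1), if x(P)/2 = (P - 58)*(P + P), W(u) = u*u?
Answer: -5246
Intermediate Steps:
W(u) = u²
x(P) = 4*P*(-58 + P) (x(P) = 2*((P - 58)*(P + P)) = 2*((-58 + P)*(2*P)) = 2*(2*P*(-58 + P)) = 4*P*(-58 + P))
((-6401 + W(84)) - 6137) + x(-1) = ((-6401 + 84²) - 6137) + 4*(-1)*(-58 - 1) = ((-6401 + 7056) - 6137) + 4*(-1)*(-59) = (655 - 6137) + 236 = -5482 + 236 = -5246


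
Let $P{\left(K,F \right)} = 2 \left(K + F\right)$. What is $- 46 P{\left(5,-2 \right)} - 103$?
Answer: $-379$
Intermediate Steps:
$P{\left(K,F \right)} = 2 F + 2 K$ ($P{\left(K,F \right)} = 2 \left(F + K\right) = 2 F + 2 K$)
$- 46 P{\left(5,-2 \right)} - 103 = - 46 \left(2 \left(-2\right) + 2 \cdot 5\right) - 103 = - 46 \left(-4 + 10\right) - 103 = \left(-46\right) 6 - 103 = -276 - 103 = -379$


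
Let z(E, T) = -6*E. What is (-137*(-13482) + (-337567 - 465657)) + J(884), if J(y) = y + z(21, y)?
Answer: 1044568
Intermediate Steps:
J(y) = -126 + y (J(y) = y - 6*21 = y - 126 = -126 + y)
(-137*(-13482) + (-337567 - 465657)) + J(884) = (-137*(-13482) + (-337567 - 465657)) + (-126 + 884) = (1847034 - 803224) + 758 = 1043810 + 758 = 1044568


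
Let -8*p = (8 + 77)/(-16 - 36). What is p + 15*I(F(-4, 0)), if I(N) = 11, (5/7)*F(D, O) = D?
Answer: 68725/416 ≈ 165.20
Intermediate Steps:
p = 85/416 (p = -(8 + 77)/(8*(-16 - 36)) = -85/(8*(-52)) = -85*(-1)/(8*52) = -⅛*(-85/52) = 85/416 ≈ 0.20433)
F(D, O) = 7*D/5
p + 15*I(F(-4, 0)) = 85/416 + 15*11 = 85/416 + 165 = 68725/416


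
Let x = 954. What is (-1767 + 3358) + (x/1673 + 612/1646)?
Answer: 2191911569/1376879 ≈ 1591.9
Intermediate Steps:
(-1767 + 3358) + (x/1673 + 612/1646) = (-1767 + 3358) + (954/1673 + 612/1646) = 1591 + (954*(1/1673) + 612*(1/1646)) = 1591 + (954/1673 + 306/823) = 1591 + 1297080/1376879 = 2191911569/1376879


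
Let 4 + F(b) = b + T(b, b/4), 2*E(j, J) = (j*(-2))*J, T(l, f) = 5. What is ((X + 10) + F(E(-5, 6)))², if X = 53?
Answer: 8836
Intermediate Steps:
E(j, J) = -J*j (E(j, J) = ((j*(-2))*J)/2 = ((-2*j)*J)/2 = (-2*J*j)/2 = -J*j)
F(b) = 1 + b (F(b) = -4 + (b + 5) = -4 + (5 + b) = 1 + b)
((X + 10) + F(E(-5, 6)))² = ((53 + 10) + (1 - 1*6*(-5)))² = (63 + (1 + 30))² = (63 + 31)² = 94² = 8836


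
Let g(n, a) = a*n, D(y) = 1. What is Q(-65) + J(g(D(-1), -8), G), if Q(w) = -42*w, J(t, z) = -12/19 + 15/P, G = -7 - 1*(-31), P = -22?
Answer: 1140591/418 ≈ 2728.7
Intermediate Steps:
G = 24 (G = -7 + 31 = 24)
J(t, z) = -549/418 (J(t, z) = -12/19 + 15/(-22) = -12*1/19 + 15*(-1/22) = -12/19 - 15/22 = -549/418)
Q(-65) + J(g(D(-1), -8), G) = -42*(-65) - 549/418 = 2730 - 549/418 = 1140591/418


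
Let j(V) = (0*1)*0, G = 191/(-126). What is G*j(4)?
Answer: 0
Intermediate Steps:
G = -191/126 (G = 191*(-1/126) = -191/126 ≈ -1.5159)
j(V) = 0 (j(V) = 0*0 = 0)
G*j(4) = -191/126*0 = 0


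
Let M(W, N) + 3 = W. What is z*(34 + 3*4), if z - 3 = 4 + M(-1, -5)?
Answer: 138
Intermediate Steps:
M(W, N) = -3 + W
z = 3 (z = 3 + (4 + (-3 - 1)) = 3 + (4 - 4) = 3 + 0 = 3)
z*(34 + 3*4) = 3*(34 + 3*4) = 3*(34 + 12) = 3*46 = 138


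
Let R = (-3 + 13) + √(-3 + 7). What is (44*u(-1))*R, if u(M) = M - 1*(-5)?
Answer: 2112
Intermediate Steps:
u(M) = 5 + M (u(M) = M + 5 = 5 + M)
R = 12 (R = 10 + √4 = 10 + 2 = 12)
(44*u(-1))*R = (44*(5 - 1))*12 = (44*4)*12 = 176*12 = 2112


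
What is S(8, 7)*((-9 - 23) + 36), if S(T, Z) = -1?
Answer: -4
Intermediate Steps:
S(8, 7)*((-9 - 23) + 36) = -((-9 - 23) + 36) = -(-32 + 36) = -1*4 = -4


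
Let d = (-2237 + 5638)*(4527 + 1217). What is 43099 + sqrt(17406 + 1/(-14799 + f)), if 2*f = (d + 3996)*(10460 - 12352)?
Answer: 43099 + sqrt(5947051884293255749911287)/18484230439 ≈ 43231.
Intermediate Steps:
d = 19535344 (d = 3401*5744 = 19535344)
f = -18484215640 (f = ((19535344 + 3996)*(10460 - 12352))/2 = (19539340*(-1892))/2 = (1/2)*(-36968431280) = -18484215640)
43099 + sqrt(17406 + 1/(-14799 + f)) = 43099 + sqrt(17406 + 1/(-14799 - 18484215640)) = 43099 + sqrt(17406 + 1/(-18484230439)) = 43099 + sqrt(17406 - 1/18484230439) = 43099 + sqrt(321736515021233/18484230439) = 43099 + sqrt(5947051884293255749911287)/18484230439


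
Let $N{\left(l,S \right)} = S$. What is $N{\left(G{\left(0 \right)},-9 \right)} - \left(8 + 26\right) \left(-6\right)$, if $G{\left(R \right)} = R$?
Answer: $195$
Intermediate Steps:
$N{\left(G{\left(0 \right)},-9 \right)} - \left(8 + 26\right) \left(-6\right) = -9 - \left(8 + 26\right) \left(-6\right) = -9 - 34 \left(-6\right) = -9 - -204 = -9 + 204 = 195$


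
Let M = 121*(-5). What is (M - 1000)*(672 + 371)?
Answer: -1674015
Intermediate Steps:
M = -605
(M - 1000)*(672 + 371) = (-605 - 1000)*(672 + 371) = -1605*1043 = -1674015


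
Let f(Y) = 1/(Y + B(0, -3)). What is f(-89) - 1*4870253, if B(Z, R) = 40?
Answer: -238642398/49 ≈ -4.8703e+6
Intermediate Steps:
f(Y) = 1/(40 + Y) (f(Y) = 1/(Y + 40) = 1/(40 + Y))
f(-89) - 1*4870253 = 1/(40 - 89) - 1*4870253 = 1/(-49) - 4870253 = -1/49 - 4870253 = -238642398/49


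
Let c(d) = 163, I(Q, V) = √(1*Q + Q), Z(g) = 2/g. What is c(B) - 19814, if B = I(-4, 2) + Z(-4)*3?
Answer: -19651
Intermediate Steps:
I(Q, V) = √2*√Q (I(Q, V) = √(Q + Q) = √(2*Q) = √2*√Q)
B = -3/2 + 2*I*√2 (B = √2*√(-4) + (2/(-4))*3 = √2*(2*I) + (2*(-¼))*3 = 2*I*√2 - ½*3 = 2*I*√2 - 3/2 = -3/2 + 2*I*√2 ≈ -1.5 + 2.8284*I)
c(B) - 19814 = 163 - 19814 = -19651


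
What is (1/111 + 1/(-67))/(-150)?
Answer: 22/557775 ≈ 3.9442e-5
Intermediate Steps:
(1/111 + 1/(-67))/(-150) = (1/111 - 1/67)*(-1/150) = -44/7437*(-1/150) = 22/557775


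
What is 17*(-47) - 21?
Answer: -820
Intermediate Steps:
17*(-47) - 21 = -799 - 21 = -820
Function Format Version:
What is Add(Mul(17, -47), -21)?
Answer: -820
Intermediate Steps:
Add(Mul(17, -47), -21) = Add(-799, -21) = -820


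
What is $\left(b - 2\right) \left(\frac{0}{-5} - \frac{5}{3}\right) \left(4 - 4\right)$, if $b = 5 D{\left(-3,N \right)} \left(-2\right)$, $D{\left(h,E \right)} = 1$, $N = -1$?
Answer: $0$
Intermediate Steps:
$b = -10$ ($b = 5 \cdot 1 \left(-2\right) = 5 \left(-2\right) = -10$)
$\left(b - 2\right) \left(\frac{0}{-5} - \frac{5}{3}\right) \left(4 - 4\right) = \left(-10 - 2\right) \left(\frac{0}{-5} - \frac{5}{3}\right) \left(4 - 4\right) = - 12 \left(0 \left(- \frac{1}{5}\right) - \frac{5}{3}\right) 0 = - 12 \left(0 - \frac{5}{3}\right) 0 = - 12 \left(\left(- \frac{5}{3}\right) 0\right) = \left(-12\right) 0 = 0$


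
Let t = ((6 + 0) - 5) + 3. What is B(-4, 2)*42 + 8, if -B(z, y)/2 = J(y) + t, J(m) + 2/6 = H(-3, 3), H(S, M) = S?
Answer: -48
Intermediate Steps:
J(m) = -10/3 (J(m) = -⅓ - 3 = -10/3)
t = 4 (t = (6 - 5) + 3 = 1 + 3 = 4)
B(z, y) = -4/3 (B(z, y) = -2*(-10/3 + 4) = -2*⅔ = -4/3)
B(-4, 2)*42 + 8 = -4/3*42 + 8 = -56 + 8 = -48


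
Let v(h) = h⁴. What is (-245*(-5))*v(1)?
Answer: 1225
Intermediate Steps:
(-245*(-5))*v(1) = -245*(-5)*1⁴ = -35*(-35)*1 = 1225*1 = 1225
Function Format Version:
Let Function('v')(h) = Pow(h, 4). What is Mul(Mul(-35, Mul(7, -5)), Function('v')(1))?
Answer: 1225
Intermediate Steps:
Mul(Mul(-35, Mul(7, -5)), Function('v')(1)) = Mul(Mul(-35, Mul(7, -5)), Pow(1, 4)) = Mul(Mul(-35, -35), 1) = Mul(1225, 1) = 1225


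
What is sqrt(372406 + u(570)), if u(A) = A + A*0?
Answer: 4*sqrt(23311) ≈ 610.72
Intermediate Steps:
u(A) = A (u(A) = A + 0 = A)
sqrt(372406 + u(570)) = sqrt(372406 + 570) = sqrt(372976) = 4*sqrt(23311)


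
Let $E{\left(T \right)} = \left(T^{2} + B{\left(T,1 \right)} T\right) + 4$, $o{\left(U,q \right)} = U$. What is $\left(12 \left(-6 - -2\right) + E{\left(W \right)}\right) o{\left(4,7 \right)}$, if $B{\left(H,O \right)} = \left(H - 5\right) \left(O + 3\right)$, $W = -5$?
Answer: $724$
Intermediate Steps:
$B{\left(H,O \right)} = \left(-5 + H\right) \left(3 + O\right)$
$E{\left(T \right)} = 4 + T^{2} + T \left(-20 + 4 T\right)$ ($E{\left(T \right)} = \left(T^{2} + \left(-15 - 5 + 3 T + T 1\right) T\right) + 4 = \left(T^{2} + \left(-15 - 5 + 3 T + T\right) T\right) + 4 = \left(T^{2} + \left(-20 + 4 T\right) T\right) + 4 = \left(T^{2} + T \left(-20 + 4 T\right)\right) + 4 = 4 + T^{2} + T \left(-20 + 4 T\right)$)
$\left(12 \left(-6 - -2\right) + E{\left(W \right)}\right) o{\left(4,7 \right)} = \left(12 \left(-6 - -2\right) + \left(4 - -100 + 5 \left(-5\right)^{2}\right)\right) 4 = \left(12 \left(-6 + 2\right) + \left(4 + 100 + 5 \cdot 25\right)\right) 4 = \left(12 \left(-4\right) + \left(4 + 100 + 125\right)\right) 4 = \left(-48 + 229\right) 4 = 181 \cdot 4 = 724$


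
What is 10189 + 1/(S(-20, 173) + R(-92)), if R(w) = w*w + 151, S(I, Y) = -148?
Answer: 86270264/8467 ≈ 10189.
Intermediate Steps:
R(w) = 151 + w² (R(w) = w² + 151 = 151 + w²)
10189 + 1/(S(-20, 173) + R(-92)) = 10189 + 1/(-148 + (151 + (-92)²)) = 10189 + 1/(-148 + (151 + 8464)) = 10189 + 1/(-148 + 8615) = 10189 + 1/8467 = 86270264/8467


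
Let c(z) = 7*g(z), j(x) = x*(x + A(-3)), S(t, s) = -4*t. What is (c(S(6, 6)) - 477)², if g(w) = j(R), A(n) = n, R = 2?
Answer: 241081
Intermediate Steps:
j(x) = x*(-3 + x) (j(x) = x*(x - 3) = x*(-3 + x))
g(w) = -2 (g(w) = 2*(-3 + 2) = 2*(-1) = -2)
c(z) = -14 (c(z) = 7*(-2) = -14)
(c(S(6, 6)) - 477)² = (-14 - 477)² = (-491)² = 241081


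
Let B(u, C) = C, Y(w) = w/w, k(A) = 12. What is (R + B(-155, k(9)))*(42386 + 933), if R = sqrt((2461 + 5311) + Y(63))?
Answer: 519828 + 43319*sqrt(7773) ≈ 4.3390e+6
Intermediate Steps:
Y(w) = 1
R = sqrt(7773) (R = sqrt((2461 + 5311) + 1) = sqrt(7772 + 1) = sqrt(7773) ≈ 88.165)
(R + B(-155, k(9)))*(42386 + 933) = (sqrt(7773) + 12)*(42386 + 933) = (12 + sqrt(7773))*43319 = 519828 + 43319*sqrt(7773)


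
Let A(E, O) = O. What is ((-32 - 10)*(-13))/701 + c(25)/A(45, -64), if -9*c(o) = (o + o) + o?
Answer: 122357/134592 ≈ 0.90910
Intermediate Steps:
c(o) = -o/3 (c(o) = -((o + o) + o)/9 = -(2*o + o)/9 = -o/3)
((-32 - 10)*(-13))/701 + c(25)/A(45, -64) = ((-32 - 10)*(-13))/701 - ⅓*25/(-64) = -42*(-13)*(1/701) - 25/3*(-1/64) = 546*(1/701) + 25/192 = 546/701 + 25/192 = 122357/134592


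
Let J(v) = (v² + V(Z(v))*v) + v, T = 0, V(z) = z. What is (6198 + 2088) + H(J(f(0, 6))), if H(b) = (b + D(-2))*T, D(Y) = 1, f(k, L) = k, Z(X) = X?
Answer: 8286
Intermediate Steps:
J(v) = v + 2*v² (J(v) = (v² + v*v) + v = (v² + v²) + v = 2*v² + v = v + 2*v²)
H(b) = 0 (H(b) = (b + 1)*0 = (1 + b)*0 = 0)
(6198 + 2088) + H(J(f(0, 6))) = (6198 + 2088) + 0 = 8286 + 0 = 8286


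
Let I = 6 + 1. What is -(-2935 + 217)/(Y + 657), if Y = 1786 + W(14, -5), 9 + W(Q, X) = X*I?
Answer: 2718/2399 ≈ 1.1330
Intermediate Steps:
I = 7
W(Q, X) = -9 + 7*X (W(Q, X) = -9 + X*7 = -9 + 7*X)
Y = 1742 (Y = 1786 + (-9 + 7*(-5)) = 1786 + (-9 - 35) = 1786 - 44 = 1742)
-(-2935 + 217)/(Y + 657) = -(-2935 + 217)/(1742 + 657) = -(-2718)/2399 = -1*(-2718/2399) = 2718/2399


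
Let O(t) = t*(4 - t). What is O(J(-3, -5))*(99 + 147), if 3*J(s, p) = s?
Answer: -1230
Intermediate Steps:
J(s, p) = s/3
O(J(-3, -5))*(99 + 147) = (((1/3)*(-3))*(4 - (-3)/3))*(99 + 147) = -(4 - 1*(-1))*246 = -(4 + 1)*246 = -1*5*246 = -5*246 = -1230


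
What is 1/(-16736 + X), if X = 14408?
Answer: -1/2328 ≈ -0.00042955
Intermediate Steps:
1/(-16736 + X) = 1/(-16736 + 14408) = 1/(-2328) = -1/2328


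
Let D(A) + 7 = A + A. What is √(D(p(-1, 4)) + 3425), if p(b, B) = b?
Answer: 2*√854 ≈ 58.447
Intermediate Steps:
D(A) = -7 + 2*A (D(A) = -7 + (A + A) = -7 + 2*A)
√(D(p(-1, 4)) + 3425) = √((-7 + 2*(-1)) + 3425) = √((-7 - 2) + 3425) = √(-9 + 3425) = √3416 = 2*√854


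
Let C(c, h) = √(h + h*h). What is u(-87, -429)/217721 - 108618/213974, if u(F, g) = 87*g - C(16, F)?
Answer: -15817285590/23293316627 - √7482/217721 ≈ -0.67945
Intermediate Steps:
C(c, h) = √(h + h²)
u(F, g) = -√(F*(1 + F)) + 87*g (u(F, g) = 87*g - √(F*(1 + F)) = -√(F*(1 + F)) + 87*g)
u(-87, -429)/217721 - 108618/213974 = (-√(-87*(1 - 87)) + 87*(-429))/217721 - 108618/213974 = (-√(-87*(-86)) - 37323)*(1/217721) - 108618*1/213974 = (-√7482 - 37323)*(1/217721) - 54309/106987 = (-37323 - √7482)*(1/217721) - 54309/106987 = (-37323/217721 - √7482/217721) - 54309/106987 = -15817285590/23293316627 - √7482/217721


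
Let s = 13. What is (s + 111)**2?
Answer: 15376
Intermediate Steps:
(s + 111)**2 = (13 + 111)**2 = 124**2 = 15376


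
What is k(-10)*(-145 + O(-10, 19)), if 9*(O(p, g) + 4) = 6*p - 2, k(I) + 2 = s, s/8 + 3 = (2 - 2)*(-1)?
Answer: 36478/9 ≈ 4053.1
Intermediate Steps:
s = -24 (s = -24 + 8*((2 - 2)*(-1)) = -24 + 8*(0*(-1)) = -24 + 8*0 = -24 + 0 = -24)
k(I) = -26 (k(I) = -2 - 24 = -26)
O(p, g) = -38/9 + 2*p/3 (O(p, g) = -4 + (6*p - 2)/9 = -4 + (-2 + 6*p)/9 = -4 + (-2/9 + 2*p/3) = -38/9 + 2*p/3)
k(-10)*(-145 + O(-10, 19)) = -26*(-145 + (-38/9 + (⅔)*(-10))) = -26*(-145 + (-38/9 - 20/3)) = -26*(-145 - 98/9) = -26*(-1403/9) = 36478/9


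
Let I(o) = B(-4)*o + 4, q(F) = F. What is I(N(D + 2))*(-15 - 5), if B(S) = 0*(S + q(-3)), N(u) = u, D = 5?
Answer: -80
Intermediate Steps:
B(S) = 0 (B(S) = 0*(S - 3) = 0*(-3 + S) = 0)
I(o) = 4 (I(o) = 0*o + 4 = 0 + 4 = 4)
I(N(D + 2))*(-15 - 5) = 4*(-15 - 5) = 4*(-20) = -80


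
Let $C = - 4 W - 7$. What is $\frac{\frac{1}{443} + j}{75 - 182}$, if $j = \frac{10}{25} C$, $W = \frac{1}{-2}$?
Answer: $\frac{885}{47401} \approx 0.01867$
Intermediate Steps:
$W = - \frac{1}{2} \approx -0.5$
$C = -5$ ($C = \left(-4\right) \left(- \frac{1}{2}\right) - 7 = 2 - 7 = -5$)
$j = -2$ ($j = \frac{10}{25} \left(-5\right) = 10 \cdot \frac{1}{25} \left(-5\right) = \frac{2}{5} \left(-5\right) = -2$)
$\frac{\frac{1}{443} + j}{75 - 182} = \frac{\frac{1}{443} - 2}{75 - 182} = \frac{\frac{1}{443} - 2}{-107} = \left(- \frac{885}{443}\right) \left(- \frac{1}{107}\right) = \frac{885}{47401}$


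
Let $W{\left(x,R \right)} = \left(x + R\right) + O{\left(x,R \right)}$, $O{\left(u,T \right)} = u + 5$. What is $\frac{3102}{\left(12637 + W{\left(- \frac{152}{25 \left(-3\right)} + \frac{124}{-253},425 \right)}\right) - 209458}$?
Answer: $- \frac{58860450}{3726460913} \approx -0.015795$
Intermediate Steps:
$O{\left(u,T \right)} = 5 + u$
$W{\left(x,R \right)} = 5 + R + 2 x$ ($W{\left(x,R \right)} = \left(x + R\right) + \left(5 + x\right) = \left(R + x\right) + \left(5 + x\right) = 5 + R + 2 x$)
$\frac{3102}{\left(12637 + W{\left(- \frac{152}{25 \left(-3\right)} + \frac{124}{-253},425 \right)}\right) - 209458} = \frac{3102}{\left(12637 + \left(5 + 425 + 2 \left(- \frac{152}{25 \left(-3\right)} + \frac{124}{-253}\right)\right)\right) - 209458} = \frac{3102}{\left(12637 + \left(5 + 425 + 2 \left(- \frac{152}{-75} + 124 \left(- \frac{1}{253}\right)\right)\right)\right) - 209458} = \frac{3102}{\left(12637 + \left(5 + 425 + 2 \left(\left(-152\right) \left(- \frac{1}{75}\right) - \frac{124}{253}\right)\right)\right) - 209458} = \frac{3102}{\left(12637 + \left(5 + 425 + 2 \left(\frac{152}{75} - \frac{124}{253}\right)\right)\right) - 209458} = \frac{3102}{\left(12637 + \left(5 + 425 + 2 \cdot \frac{29156}{18975}\right)\right) - 209458} = \frac{3102}{\left(12637 + \left(5 + 425 + \frac{58312}{18975}\right)\right) - 209458} = \frac{3102}{\left(12637 + \frac{8217562}{18975}\right) - 209458} = \frac{3102}{\frac{248004637}{18975} - 209458} = \frac{3102}{- \frac{3726460913}{18975}} = 3102 \left(- \frac{18975}{3726460913}\right) = - \frac{58860450}{3726460913}$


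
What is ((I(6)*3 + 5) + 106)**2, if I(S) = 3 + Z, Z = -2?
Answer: 12996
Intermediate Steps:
I(S) = 1 (I(S) = 3 - 2 = 1)
((I(6)*3 + 5) + 106)**2 = ((1*3 + 5) + 106)**2 = ((3 + 5) + 106)**2 = (8 + 106)**2 = 114**2 = 12996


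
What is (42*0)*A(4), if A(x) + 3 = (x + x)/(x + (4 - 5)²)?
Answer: 0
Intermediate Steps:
A(x) = -3 + 2*x/(1 + x) (A(x) = -3 + (x + x)/(x + (4 - 5)²) = -3 + (2*x)/(x + (-1)²) = -3 + (2*x)/(x + 1) = -3 + (2*x)/(1 + x) = -3 + 2*x/(1 + x))
(42*0)*A(4) = (42*0)*((-3 - 1*4)/(1 + 4)) = 0*((-3 - 4)/5) = 0*((⅕)*(-7)) = 0*(-7/5) = 0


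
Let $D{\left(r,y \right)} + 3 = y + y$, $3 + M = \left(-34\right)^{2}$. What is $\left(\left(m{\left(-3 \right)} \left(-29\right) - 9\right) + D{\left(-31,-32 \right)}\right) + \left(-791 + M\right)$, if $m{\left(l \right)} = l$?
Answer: $373$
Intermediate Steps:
$M = 1153$ ($M = -3 + \left(-34\right)^{2} = -3 + 1156 = 1153$)
$D{\left(r,y \right)} = -3 + 2 y$ ($D{\left(r,y \right)} = -3 + \left(y + y\right) = -3 + 2 y$)
$\left(\left(m{\left(-3 \right)} \left(-29\right) - 9\right) + D{\left(-31,-32 \right)}\right) + \left(-791 + M\right) = \left(\left(\left(-3\right) \left(-29\right) - 9\right) + \left(-3 + 2 \left(-32\right)\right)\right) + \left(-791 + 1153\right) = \left(\left(87 - 9\right) - 67\right) + 362 = \left(78 - 67\right) + 362 = 11 + 362 = 373$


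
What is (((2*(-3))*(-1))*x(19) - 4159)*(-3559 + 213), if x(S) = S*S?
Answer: 6668578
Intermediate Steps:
x(S) = S²
(((2*(-3))*(-1))*x(19) - 4159)*(-3559 + 213) = (((2*(-3))*(-1))*19² - 4159)*(-3559 + 213) = (-6*(-1)*361 - 4159)*(-3346) = (6*361 - 4159)*(-3346) = (2166 - 4159)*(-3346) = -1993*(-3346) = 6668578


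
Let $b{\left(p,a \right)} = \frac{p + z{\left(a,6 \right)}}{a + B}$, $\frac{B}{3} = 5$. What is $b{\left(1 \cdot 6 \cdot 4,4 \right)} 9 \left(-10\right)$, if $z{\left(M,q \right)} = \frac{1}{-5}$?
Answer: $- \frac{2142}{19} \approx -112.74$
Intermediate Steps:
$B = 15$ ($B = 3 \cdot 5 = 15$)
$z{\left(M,q \right)} = - \frac{1}{5}$
$b{\left(p,a \right)} = \frac{- \frac{1}{5} + p}{15 + a}$ ($b{\left(p,a \right)} = \frac{p - \frac{1}{5}}{a + 15} = \frac{- \frac{1}{5} + p}{15 + a}$)
$b{\left(1 \cdot 6 \cdot 4,4 \right)} 9 \left(-10\right) = \frac{- \frac{1}{5} + 1 \cdot 6 \cdot 4}{15 + 4} \cdot 9 \left(-10\right) = \frac{- \frac{1}{5} + 6 \cdot 4}{19} \cdot 9 \left(-10\right) = \frac{- \frac{1}{5} + 24}{19} \cdot 9 \left(-10\right) = \frac{1}{19} \cdot \frac{119}{5} \cdot 9 \left(-10\right) = \frac{119}{95} \cdot 9 \left(-10\right) = \frac{1071}{95} \left(-10\right) = - \frac{2142}{19}$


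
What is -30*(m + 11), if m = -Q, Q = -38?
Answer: -1470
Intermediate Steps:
m = 38 (m = -1*(-38) = 38)
-30*(m + 11) = -30*(38 + 11) = -30*49 = -1470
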